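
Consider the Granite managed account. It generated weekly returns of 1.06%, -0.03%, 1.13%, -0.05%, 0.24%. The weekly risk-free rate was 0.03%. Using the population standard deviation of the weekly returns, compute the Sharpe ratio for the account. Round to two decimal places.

μ = (1.06 − 0.03 + 1.13 − 0.05 + 0.24) / 5 = 2.350 / 5 = 0.4700%
Σ(r − μ)² = 1.3570; population σ = √(1.3570/5) = 0.5210%
Sharpe = (μ − rf) / σ = (0.4700 − 0.03) / 0.5210 = 0.4400 / 0.5210 = 0.8445

0.84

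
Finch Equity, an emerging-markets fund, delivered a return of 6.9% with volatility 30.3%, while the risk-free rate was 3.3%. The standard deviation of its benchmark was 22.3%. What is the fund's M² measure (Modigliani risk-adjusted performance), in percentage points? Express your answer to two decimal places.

5.95

Sharpe = (Rp − Rf) / σp = (6.9% − 3.3%) / 30.3% = 0.1188
M² = Rf + Sharpe × σm = 3.3% + 0.1188 × 22.3% = 5.9492%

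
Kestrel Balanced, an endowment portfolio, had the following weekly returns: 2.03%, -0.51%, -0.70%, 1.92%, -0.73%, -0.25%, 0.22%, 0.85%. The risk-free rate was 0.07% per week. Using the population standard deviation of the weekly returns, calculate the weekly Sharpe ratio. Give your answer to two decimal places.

0.27

r̄ = (2.03 − 0.51 − 0.7 + 1.92 − 0.73 − 0.25 + 0.22 + 0.85) / 8 = 0.3538%
Σ(r − r̄)² = (2.03 − 0.3538)² + (-0.51 − 0.3538)² + … = 8.9226
σ = √[8.9226 / 8] = 1.0561%
Sharpe = (r̄ − rf) / σ = (0.3538 − 0.07) / 1.0561 = 0.2838 / 1.0561 = 0.2687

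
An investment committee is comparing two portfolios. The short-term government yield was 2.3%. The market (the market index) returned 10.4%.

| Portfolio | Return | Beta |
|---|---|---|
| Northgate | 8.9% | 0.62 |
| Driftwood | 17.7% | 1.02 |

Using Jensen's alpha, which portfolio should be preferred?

Northgate: α = 8.9% − [2.3% + 0.62 × (10.4% − 2.3%)] = 1.578
Driftwood: α = 17.7% − [2.3% + 1.02 × (10.4% − 2.3%)] = 7.138
Highest: Driftwood (7.138).

Driftwood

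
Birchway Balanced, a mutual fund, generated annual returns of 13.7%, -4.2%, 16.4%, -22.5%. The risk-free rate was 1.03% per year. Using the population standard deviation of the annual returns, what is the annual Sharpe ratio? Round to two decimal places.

-0.01

r̄ = (13.7 − 4.2 + 16.4 − 22.5) / 4 = 3.40 / 4 = 0.8500%
Population std dev = √[977.6500 / 4] = 15.6337%
Sharpe = (r̄ − rf) / σ = (0.8500 − 1.03) / 15.6337 = -0.1800 / 15.6337 = -0.0115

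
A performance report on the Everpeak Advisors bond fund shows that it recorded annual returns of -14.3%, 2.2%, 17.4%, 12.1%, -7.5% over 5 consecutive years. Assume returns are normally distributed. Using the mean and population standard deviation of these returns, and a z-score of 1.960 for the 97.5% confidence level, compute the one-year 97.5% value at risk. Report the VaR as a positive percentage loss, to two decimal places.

r̄ = (-14.3 + 2.2 + 17.4 + 12.1 − 7.5) / 5 = 9.90 / 5 = 1.9800%
Σ(r − r̄)² = 695.1480; population σ = √(695.1480/5) = 11.7911%
VaR = −(r̄ − z·σ) = −(1.9800 − 1.960 × 11.7911) = −(-21.1306) = 21.1306%

21.13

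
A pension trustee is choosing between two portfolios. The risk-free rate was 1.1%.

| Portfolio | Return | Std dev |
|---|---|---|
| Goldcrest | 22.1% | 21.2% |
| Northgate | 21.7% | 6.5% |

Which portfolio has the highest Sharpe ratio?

Northgate

Goldcrest: Sharpe ratio = (22.1% − 1.1%) / 21.2% = 0.991
Northgate: Sharpe ratio = (21.7% − 1.1%) / 6.5% = 3.169
Highest: Northgate (3.169).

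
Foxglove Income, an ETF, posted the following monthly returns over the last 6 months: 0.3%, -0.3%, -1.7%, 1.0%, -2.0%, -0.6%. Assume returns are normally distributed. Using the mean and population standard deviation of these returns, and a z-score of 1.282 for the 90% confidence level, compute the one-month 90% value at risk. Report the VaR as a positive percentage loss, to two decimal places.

Mean return r̄ = -3.30 / 6 = -0.5500%
Σ(r − r̄)² = 6.6150; population σ = √(6.6150/6) = 1.0500%
VaR = −(r̄ − z·σ) = −(-0.5500 − 1.282 × 1.0500) = −(-1.8961) = 1.8961%

1.90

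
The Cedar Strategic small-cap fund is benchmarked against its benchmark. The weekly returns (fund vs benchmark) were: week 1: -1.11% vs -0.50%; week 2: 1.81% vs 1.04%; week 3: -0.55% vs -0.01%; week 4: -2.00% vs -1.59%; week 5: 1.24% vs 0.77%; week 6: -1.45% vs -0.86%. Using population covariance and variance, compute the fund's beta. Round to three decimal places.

r̄p = -0.3433%,  r̄m = -0.1917%
Cov = Σ(rp − r̄p)(rm − r̄m) / 6 = 1.2383
Var(rm) = Σ(rm − r̄m)² / 6 = 0.8286
β = Cov / Var = 1.2383 / 0.8286 = 1.4944

1.494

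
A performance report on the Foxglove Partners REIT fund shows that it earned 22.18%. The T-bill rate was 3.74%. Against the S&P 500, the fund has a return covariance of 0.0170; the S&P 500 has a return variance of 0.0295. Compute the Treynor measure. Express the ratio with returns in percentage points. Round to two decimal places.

β = Cov / Var = 0.0170 / 0.0295 = 0.5763
Treynor = (Rp − Rf) / β = (22.18% − 3.74%) / 0.5763 = 18.44 / 0.5763 = 31.9972

32.00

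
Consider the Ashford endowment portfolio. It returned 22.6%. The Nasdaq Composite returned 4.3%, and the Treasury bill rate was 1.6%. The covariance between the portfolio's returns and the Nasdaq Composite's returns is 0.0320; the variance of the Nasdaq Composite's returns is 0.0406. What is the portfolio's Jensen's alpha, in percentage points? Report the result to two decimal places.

β = Cov / Var = 0.0320 / 0.0406 = 0.7882
E[R] = Rf + β(Rm − Rf) = 1.6% + 0.7882 × (4.3% − 1.6%) = 3.7281%
α = Rp − E[R] = 22.6% − 3.7281% = 18.8719

18.87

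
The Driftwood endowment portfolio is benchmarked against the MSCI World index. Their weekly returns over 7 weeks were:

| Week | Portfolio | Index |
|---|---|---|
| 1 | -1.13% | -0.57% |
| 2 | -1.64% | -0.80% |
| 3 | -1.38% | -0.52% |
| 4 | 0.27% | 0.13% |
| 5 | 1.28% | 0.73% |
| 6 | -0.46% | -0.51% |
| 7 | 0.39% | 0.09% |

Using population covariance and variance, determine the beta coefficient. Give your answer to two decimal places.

r̄p = -0.3814%,  r̄m = -0.2071%
Cov = Σ(rp − r̄p)(rm − r̄m) / 7 = 0.4800
Var(rm) = Σ(rm − r̄m)² / 7 = 0.2504
β = Cov / Var = 0.4800 / 0.2504 = 1.9169

1.92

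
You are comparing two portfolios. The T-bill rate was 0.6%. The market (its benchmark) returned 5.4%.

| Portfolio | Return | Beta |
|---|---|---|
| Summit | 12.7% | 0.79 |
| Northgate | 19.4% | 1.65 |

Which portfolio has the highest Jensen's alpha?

Summit: α = 12.7% − [0.6% + 0.79 × (5.4% − 0.6%)] = 8.308
Northgate: α = 19.4% − [0.6% + 1.65 × (5.4% − 0.6%)] = 10.880
Highest: Northgate (10.880).

Northgate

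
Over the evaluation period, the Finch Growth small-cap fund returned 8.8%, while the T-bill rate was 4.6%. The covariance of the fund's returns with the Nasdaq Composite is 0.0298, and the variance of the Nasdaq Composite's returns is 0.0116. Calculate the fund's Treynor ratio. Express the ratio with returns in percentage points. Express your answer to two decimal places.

1.63

β = Cov / Var = 0.0298 / 0.0116 = 2.5690
Treynor = (Rp − Rf) / β = (8.8% − 4.6%) / 2.5690 = 4.20 / 2.5690 = 1.6349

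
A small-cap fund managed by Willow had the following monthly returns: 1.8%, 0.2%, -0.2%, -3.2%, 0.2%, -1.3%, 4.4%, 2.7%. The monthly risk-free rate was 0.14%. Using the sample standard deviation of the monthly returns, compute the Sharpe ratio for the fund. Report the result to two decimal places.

r̄ = (1.8 + 0.2 − 0.2 − 3.2 + 0.2 − 1.3 + 4.4 + 2.7) / 8 = 0.5750%
Σ(r − r̄)² = (1.8 − 0.5750)² + (0.2 − 0.5750)² + (-0.2 − 0.5750)² + … = 39.2950
sample σ = √(39.2950 / 7) = √5.6136 = 2.3693%
Sharpe = (r̄ − rf) / σ = (0.5750 − 0.14) / 2.3693 = 0.4350 / 2.3693 = 0.1836

0.18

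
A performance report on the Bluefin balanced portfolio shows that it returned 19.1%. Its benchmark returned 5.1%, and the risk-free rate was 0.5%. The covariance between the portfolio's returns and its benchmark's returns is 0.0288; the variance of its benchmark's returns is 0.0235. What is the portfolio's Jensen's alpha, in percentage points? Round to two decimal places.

12.96

β = Cov / Var = 0.0288 / 0.0235 = 1.2255
E[R] = Rf + β(Rm − Rf) = 0.5% + 1.2255 × (5.1% − 0.5%) = 6.1373%
α = Rp − E[R] = 19.1% − 6.1373% = 12.9627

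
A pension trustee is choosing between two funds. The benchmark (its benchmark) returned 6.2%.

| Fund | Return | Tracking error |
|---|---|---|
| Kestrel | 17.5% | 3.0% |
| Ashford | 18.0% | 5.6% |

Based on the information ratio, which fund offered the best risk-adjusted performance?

Kestrel

Kestrel: IR = (17.5% − 6.2%) / 3.0% = 3.767
Ashford: IR = (18.0% − 6.2%) / 5.6% = 2.107
Highest: Kestrel (3.767).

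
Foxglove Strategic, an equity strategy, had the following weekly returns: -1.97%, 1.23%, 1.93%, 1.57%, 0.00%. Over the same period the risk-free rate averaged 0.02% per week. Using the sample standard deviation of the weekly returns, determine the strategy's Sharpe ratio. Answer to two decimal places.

0.34

μ = (-1.97 + 1.23 + 1.93 + 1.57 + 0) / 5 = 2.760 / 5 = 0.5520%
Sample std dev = √[10.0601 / 4] = 1.5859%
Sharpe = (μ − rf) / σ = (0.5520 − 0.02) / 1.5859 = 0.5320 / 1.5859 = 0.3355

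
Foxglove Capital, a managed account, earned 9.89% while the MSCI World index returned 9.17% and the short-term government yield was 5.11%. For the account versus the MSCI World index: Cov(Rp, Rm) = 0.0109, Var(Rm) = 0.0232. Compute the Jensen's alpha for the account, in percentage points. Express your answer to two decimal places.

2.87

β = Cov / Var = 0.0109 / 0.0232 = 0.4698
E[R] = Rf + β(Rm − Rf) = 5.11% + 0.4698 × (9.17% − 5.11%) = 7.0174%
α = Rp − E[R] = 9.89% − 7.0174% = 2.8726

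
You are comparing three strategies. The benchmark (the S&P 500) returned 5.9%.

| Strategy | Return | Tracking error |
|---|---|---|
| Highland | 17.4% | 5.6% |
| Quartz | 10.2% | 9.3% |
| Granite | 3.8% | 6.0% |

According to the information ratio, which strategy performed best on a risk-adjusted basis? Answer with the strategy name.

Highland

Highland: IR = (17.4% − 5.9%) / 5.6% = 2.054
Quartz: IR = (10.2% − 5.9%) / 9.3% = 0.462
Granite: IR = (3.8% − 5.9%) / 6.0% = -0.350
Highest: Highland (2.054).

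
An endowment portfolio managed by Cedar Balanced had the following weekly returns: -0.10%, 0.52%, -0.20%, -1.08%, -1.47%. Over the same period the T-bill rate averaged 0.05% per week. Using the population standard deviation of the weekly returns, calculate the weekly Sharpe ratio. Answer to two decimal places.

μ = (-0.1 + 0.52 − 0.2 − 1.08 − 1.47) / 5 = -2.330 / 5 = -0.4660%
Σ(r − μ)² = 2.5619; population σ = √(2.5619/5) = 0.7158%
Sharpe = (μ − rf) / σ = (-0.4660 − 0.05) / 0.7158 = -0.5160 / 0.7158 = -0.7209

-0.72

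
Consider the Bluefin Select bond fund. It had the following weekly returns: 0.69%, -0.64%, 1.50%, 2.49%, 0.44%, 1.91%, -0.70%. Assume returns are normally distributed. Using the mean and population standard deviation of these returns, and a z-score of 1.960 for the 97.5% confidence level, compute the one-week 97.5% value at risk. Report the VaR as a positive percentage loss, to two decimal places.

1.41

μ = (0.69 − 0.64 + 1.5 + 2.49 + 0.44 + 1.91 − 0.7) / 7 = 0.8129%
Σ(r − μ)² = (0.69 − 0.8129)² + (-0.64 − 0.8129)² + (1.5 − 0.8129)² + … = 9.0423
population σ = √(9.0423 / 7) = √1.2918 = 1.1366%
VaR = −(μ − z·σ) = −(0.8129 − 1.960 × 1.1366) = −(-1.4148) = 1.4148%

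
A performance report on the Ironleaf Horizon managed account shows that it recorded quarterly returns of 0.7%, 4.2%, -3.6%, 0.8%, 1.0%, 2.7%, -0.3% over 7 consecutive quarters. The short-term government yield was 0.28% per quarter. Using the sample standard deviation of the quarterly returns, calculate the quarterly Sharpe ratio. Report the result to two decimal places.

0.21

μ = (0.7 + 4.2 − 3.6 + 0.8 + 1 + 2.7 − 0.3) / 7 = 0.7857%
Σ(r − μ)² = 35.7886; sample σ = √(35.7886/6) = 2.4423%
Sharpe = (μ − rf) / σ = (0.7857 − 0.28) / 2.4423 = 0.5057 / 2.4423 = 0.2071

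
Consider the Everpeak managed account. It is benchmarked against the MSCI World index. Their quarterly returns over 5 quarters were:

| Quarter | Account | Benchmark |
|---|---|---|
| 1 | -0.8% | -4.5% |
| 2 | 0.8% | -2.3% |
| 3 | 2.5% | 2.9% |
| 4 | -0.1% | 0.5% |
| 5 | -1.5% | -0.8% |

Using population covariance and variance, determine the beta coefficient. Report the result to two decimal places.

0.35

r̄p = 0.1800%,  r̄m = -0.8400%
Cov = Σ(rp − r̄p)(rm − r̄m) / 5 = 2.1832
Var(rm) = Σ(rm − r̄m)² / 5 = 6.2624
β = Cov / Var = 2.1832 / 6.2624 = 0.3486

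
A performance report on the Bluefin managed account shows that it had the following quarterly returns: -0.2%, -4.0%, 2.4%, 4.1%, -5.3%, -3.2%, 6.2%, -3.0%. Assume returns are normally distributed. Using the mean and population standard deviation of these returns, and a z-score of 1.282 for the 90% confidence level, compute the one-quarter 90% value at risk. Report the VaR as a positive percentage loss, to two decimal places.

5.41

r̄ = (-0.2 − 4 + 2.4 + 4.1 − 5.3 − 3.2 + 6.2 − 3) / 8 = -0.3750%
Σ(r − r̄)² = (-0.2 − (-0.3750))² + (-4 − (-0.3750))² + … = 123.2550
σ = √[123.2550 / 8] = 3.9252%
VaR = −(r̄ − z·σ) = −(-0.3750 − 1.282 × 3.9252) = −(-5.4071) = 5.4071%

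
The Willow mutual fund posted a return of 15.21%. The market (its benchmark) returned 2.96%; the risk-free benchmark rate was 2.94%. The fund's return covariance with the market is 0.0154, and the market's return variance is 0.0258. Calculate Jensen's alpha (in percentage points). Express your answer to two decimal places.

12.26

β = Cov / Var = 0.0154 / 0.0258 = 0.5969
E[R] = Rf + β(Rm − Rf) = 2.94% + 0.5969 × (2.96% − 2.94%) = 2.9519%
α = Rp − E[R] = 15.21% − 2.9519% = 12.2581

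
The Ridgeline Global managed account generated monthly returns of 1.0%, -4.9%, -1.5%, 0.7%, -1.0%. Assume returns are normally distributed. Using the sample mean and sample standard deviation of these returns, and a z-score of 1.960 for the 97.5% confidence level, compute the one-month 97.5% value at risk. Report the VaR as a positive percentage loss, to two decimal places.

5.76

r̄ = (1 − 4.9 − 1.5 + 0.7 − 1) / 5 = -1.1400%
Sample std dev = √[22.2520 / 4] = 2.3586%
VaR = −(r̄ − z·σ) = −(-1.1400 − 1.960 × 2.3586) = −(-5.7629) = 5.7629%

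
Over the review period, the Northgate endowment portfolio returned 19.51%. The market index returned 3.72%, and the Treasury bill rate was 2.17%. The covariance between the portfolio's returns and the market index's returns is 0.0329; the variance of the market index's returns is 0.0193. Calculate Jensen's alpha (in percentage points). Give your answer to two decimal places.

14.70

β = Cov / Var = 0.0329 / 0.0193 = 1.7047
E[R] = Rf + β(Rm − Rf) = 2.17% + 1.7047 × (3.72% − 2.17%) = 4.8123%
α = Rp − E[R] = 19.51% − 4.8123% = 14.6977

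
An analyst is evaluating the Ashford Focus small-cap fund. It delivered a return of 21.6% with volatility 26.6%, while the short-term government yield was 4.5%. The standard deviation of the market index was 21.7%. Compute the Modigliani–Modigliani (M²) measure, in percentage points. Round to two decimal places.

18.45

Sharpe = (Rp − Rf) / σp = (21.6% − 4.5%) / 26.6% = 0.6429
M² = Rf + Sharpe × σm = 4.5% + 0.6429 × 21.7% = 18.4509%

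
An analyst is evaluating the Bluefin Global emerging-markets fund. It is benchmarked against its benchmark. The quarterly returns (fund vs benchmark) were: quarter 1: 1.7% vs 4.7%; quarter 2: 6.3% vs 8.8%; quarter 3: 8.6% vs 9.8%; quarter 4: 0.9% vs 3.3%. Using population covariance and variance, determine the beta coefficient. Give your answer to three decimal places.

r̄p = 4.3750%,  r̄m = 6.6500%
Cov = Σ(rp − r̄p)(rm − r̄m) / 4 = 8.5763
Var(rm) = Σ(rm − r̄m)² / 4 = 7.3925
β = Cov / Var = 8.5763 / 7.3925 = 1.1601

1.160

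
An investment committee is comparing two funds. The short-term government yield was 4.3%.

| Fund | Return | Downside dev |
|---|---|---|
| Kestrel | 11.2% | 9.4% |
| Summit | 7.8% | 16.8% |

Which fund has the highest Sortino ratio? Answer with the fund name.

Kestrel

Kestrel: Sortino ratio = (11.2% − 4.3%) / 9.4% = 0.734
Summit: Sortino ratio = (7.8% − 4.3%) / 16.8% = 0.208
Highest: Kestrel (0.734).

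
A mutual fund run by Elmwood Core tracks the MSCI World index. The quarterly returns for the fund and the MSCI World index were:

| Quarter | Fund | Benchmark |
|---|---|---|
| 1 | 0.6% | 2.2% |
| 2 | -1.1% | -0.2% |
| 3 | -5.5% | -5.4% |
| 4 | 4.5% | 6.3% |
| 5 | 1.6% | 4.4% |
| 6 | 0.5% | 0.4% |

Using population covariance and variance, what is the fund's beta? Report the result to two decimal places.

0.79

r̄p = 0.1000%,  r̄m = 1.2833%
Cov = Σ(rp − r̄p)(rm − r̄m) / 6 = 11.0100
Var(rm) = Σ(rm − r̄m)² / 6 = 13.8947
β = Cov / Var = 11.0100 / 13.8947 = 0.7924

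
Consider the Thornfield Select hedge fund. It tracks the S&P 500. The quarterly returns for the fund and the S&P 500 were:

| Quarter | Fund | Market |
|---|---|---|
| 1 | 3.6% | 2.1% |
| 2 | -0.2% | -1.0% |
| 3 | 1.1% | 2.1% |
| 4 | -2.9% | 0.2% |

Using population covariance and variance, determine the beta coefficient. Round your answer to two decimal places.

r̄p = 0.4000%,  r̄m = 0.8500%
Cov = Σ(rp − r̄p)(rm − r̄m) / 4 = 2.0325
Var(rm) = Σ(rm − r̄m)² / 4 = 1.7425
β = Cov / Var = 2.0325 / 1.7425 = 1.1664

1.17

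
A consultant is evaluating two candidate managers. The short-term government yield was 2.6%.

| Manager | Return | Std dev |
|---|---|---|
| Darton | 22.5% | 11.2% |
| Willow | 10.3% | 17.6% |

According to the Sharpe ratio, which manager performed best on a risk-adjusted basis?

Darton

Darton: Sharpe ratio = (22.5% − 2.6%) / 11.2% = 1.777
Willow: Sharpe ratio = (10.3% − 2.6%) / 17.6% = 0.438
Highest: Darton (1.777).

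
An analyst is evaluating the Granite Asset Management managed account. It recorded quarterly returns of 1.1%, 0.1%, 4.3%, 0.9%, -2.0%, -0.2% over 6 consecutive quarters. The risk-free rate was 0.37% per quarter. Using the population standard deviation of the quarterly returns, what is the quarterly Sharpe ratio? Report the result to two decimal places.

0.17

Mean return r̄ = 4.20 / 6 = 0.7000%
Σ(r − r̄)² = (1.1 − 0.7000)² + (0.1 − 0.7000)² + (4.3 − 0.7000)² + … = 21.6200
population σ = √(21.6200 / 6) = √3.6033 = 1.8982%
Sharpe = (r̄ − rf) / σ = (0.7000 − 0.37) / 1.8982 = 0.3300 / 1.8982 = 0.1738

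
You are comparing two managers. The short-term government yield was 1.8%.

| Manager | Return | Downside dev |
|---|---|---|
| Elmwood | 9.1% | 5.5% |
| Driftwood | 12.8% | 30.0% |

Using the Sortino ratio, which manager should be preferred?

Elmwood

Elmwood: Sortino ratio = (9.1% − 1.8%) / 5.5% = 1.327
Driftwood: Sortino ratio = (12.8% − 1.8%) / 30.0% = 0.367
Highest: Elmwood (1.327).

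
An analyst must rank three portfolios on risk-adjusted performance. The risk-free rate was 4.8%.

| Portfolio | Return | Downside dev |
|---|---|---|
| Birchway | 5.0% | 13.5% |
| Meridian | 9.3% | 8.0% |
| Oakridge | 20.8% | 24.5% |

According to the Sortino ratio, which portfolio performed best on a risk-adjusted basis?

Oakridge

Birchway: Sortino ratio = (5.0% − 4.8%) / 13.5% = 0.015
Meridian: Sortino ratio = (9.3% − 4.8%) / 8.0% = 0.563
Oakridge: Sortino ratio = (20.8% − 4.8%) / 24.5% = 0.653
Highest: Oakridge (0.653).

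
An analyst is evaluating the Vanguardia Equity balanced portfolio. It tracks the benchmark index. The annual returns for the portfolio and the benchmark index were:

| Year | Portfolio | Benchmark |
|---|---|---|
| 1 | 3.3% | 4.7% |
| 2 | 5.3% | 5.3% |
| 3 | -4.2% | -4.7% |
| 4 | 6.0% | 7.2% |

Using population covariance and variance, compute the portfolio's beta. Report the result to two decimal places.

0.87

r̄p = 2.6000%,  r̄m = 3.1250%
Cov = Σ(rp − r̄p)(rm − r̄m) / 4 = 18.5100
Var(rm) = Σ(rm − r̄m)² / 4 = 21.2619
β = Cov / Var = 18.5100 / 21.2619 = 0.8706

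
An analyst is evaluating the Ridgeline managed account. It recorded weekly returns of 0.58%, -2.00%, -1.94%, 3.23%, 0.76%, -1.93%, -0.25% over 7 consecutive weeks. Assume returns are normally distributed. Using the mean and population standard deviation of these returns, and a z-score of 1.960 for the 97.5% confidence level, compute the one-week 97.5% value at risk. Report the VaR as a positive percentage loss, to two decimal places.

3.74

r̄ = (0.58 − 2 − 1.94 + 3.23 + 0.76 − 1.93 − 0.25) / 7 = -1.550 / 7 = -0.2214%
Σ(r − r̄)² = 22.5547; population σ = √(22.5547/7) = 1.7950%
VaR = −(r̄ − z·σ) = −(-0.2214 − 1.960 × 1.7950) = −(-3.7396) = 3.7396%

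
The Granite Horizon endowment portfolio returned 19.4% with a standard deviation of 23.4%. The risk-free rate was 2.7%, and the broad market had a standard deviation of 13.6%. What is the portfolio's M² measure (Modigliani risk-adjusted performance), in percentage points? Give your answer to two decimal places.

12.41

Sharpe = (Rp − Rf) / σp = (19.4% − 2.7%) / 23.4% = 0.7137
M² = Rf + Sharpe × σm = 2.7% + 0.7137 × 13.6% = 12.4063%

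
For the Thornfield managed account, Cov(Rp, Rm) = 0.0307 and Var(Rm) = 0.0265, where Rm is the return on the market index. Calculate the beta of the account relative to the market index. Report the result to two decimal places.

1.16

β = Cov(Rp, Rm) / Var(Rm) = 0.0307 / 0.0265 = 1.1585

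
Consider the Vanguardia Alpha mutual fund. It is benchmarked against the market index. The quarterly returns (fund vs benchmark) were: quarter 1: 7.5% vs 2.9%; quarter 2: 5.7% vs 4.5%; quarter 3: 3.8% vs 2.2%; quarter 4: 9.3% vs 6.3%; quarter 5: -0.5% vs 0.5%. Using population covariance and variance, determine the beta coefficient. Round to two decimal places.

1.50

r̄p = 5.1600%,  r̄m = 3.2800%
Cov = Σ(rp − r̄p)(rm − r̄m) / 5 = 5.8952
Var(rm) = Σ(rm − r̄m)² / 5 = 3.9296
β = Cov / Var = 5.8952 / 3.9296 = 1.5002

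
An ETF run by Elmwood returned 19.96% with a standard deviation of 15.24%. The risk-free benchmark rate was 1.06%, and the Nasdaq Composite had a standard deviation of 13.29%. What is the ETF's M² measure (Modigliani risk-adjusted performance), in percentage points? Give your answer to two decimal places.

Sharpe = (Rp − Rf) / σp = (19.96% − 1.06%) / 15.24% = 1.2402
M² = Rf + Sharpe × σm = 1.06% + 1.2402 × 13.29% = 17.5423%

17.54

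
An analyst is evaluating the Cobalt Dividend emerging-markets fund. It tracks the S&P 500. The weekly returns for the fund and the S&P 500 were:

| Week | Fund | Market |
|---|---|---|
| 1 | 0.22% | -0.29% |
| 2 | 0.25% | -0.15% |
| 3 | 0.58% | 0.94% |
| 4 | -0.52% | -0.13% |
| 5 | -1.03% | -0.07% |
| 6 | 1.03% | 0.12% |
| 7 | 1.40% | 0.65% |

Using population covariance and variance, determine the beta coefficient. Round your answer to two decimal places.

1.03

r̄p = 0.2757%,  r̄m = 0.1529%
Cov = Σ(rp − r̄p)(rm − r̄m) / 7 = 0.1889
Var(rm) = Σ(rm − r̄m)² / 7 = 0.1836
β = Cov / Var = 0.1889 / 0.1836 = 1.0289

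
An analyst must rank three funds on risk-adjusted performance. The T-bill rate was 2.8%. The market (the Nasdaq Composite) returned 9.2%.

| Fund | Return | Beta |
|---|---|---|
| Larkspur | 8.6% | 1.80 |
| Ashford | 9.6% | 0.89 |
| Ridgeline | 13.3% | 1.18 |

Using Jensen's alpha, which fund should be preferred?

Larkspur: α = 8.6% − [2.8% + 1.80 × (9.2% − 2.8%)] = -5.720
Ashford: α = 9.6% − [2.8% + 0.89 × (9.2% − 2.8%)] = 1.104
Ridgeline: α = 13.3% − [2.8% + 1.18 × (9.2% − 2.8%)] = 2.948
Highest: Ridgeline (2.948).

Ridgeline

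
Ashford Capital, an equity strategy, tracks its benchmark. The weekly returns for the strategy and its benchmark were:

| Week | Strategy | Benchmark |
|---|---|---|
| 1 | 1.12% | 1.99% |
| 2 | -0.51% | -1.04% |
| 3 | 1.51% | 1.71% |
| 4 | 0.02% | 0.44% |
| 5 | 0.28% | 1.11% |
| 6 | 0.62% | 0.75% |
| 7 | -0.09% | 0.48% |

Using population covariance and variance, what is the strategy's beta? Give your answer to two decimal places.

r̄p = 0.4214%,  r̄m = 0.7771%
Cov = Σ(rp − r̄p)(rm − r̄m) / 7 = 0.5414
Var(rm) = Σ(rm − r̄m)² / 7 = 0.8510
β = Cov / Var = 0.5414 / 0.8510 = 0.6362

0.64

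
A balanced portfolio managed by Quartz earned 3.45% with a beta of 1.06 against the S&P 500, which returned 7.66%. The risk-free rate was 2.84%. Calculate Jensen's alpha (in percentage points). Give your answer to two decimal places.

CAPM expected return = Rf + β(Rm − Rf) = 2.84% + 1.06 × (7.66% − 2.84%) = 2.84 + 1.06 × 4.82 = 7.9492%
Jensen's α = Rp − E[R] = 3.45% − 7.9492% = -4.4992

-4.50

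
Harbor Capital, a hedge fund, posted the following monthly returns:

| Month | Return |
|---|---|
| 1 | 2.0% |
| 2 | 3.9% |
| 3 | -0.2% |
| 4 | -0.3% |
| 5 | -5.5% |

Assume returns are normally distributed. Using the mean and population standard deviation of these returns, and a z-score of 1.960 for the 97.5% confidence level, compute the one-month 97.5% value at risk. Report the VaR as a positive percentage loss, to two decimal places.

6.19

μ = (2 + 3.9 − 0.2 − 0.3 − 5.5) / 5 = -0.10 / 5 = -0.0200%
Σ(r − μ)² = (2 − (-0.0200))² + (3.9 − (-0.0200))² + (-0.2 − (-0.0200))² + … = 49.5880
σ = √[49.5880 / 5] = 3.1492%
VaR = −(μ − z·σ) = −(-0.0200 − 1.960 × 3.1492) = −(-6.1924) = 6.1924%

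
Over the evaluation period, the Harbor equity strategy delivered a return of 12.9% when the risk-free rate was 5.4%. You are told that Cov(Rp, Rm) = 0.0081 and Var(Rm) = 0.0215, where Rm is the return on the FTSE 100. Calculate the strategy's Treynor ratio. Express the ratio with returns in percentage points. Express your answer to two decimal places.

19.91

β = Cov / Var = 0.0081 / 0.0215 = 0.3767
Treynor = (Rp − Rf) / β = (12.9% − 5.4%) / 0.3767 = 7.50 / 0.3767 = 19.9097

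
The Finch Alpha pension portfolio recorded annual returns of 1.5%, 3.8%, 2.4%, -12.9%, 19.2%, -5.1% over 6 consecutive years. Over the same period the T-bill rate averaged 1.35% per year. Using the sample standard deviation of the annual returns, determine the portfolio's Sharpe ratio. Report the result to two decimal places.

r̄ = (1.5 + 3.8 + 2.4 − 12.9 + 19.2 − 5.1) / 6 = 1.4833%
Sample std dev = √[570.3083 / 5] = 10.6800%
Sharpe = (r̄ − rf) / σ = (1.4833 − 1.35) / 10.6800 = 0.1333 / 10.6800 = 0.0125

0.01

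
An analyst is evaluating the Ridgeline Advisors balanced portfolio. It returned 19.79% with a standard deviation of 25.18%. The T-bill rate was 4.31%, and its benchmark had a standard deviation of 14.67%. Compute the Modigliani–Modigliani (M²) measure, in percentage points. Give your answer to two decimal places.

13.33

Sharpe = (Rp − Rf) / σp = (19.79% − 4.31%) / 25.18% = 0.6148
M² = Rf + Sharpe × σm = 4.31% + 0.6148 × 14.67% = 13.3291%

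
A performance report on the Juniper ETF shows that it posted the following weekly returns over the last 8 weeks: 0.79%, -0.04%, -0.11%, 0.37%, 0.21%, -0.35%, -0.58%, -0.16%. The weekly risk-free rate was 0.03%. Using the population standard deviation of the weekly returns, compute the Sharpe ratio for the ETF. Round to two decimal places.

-0.03

Mean return r̄ = 0.130 / 8 = 0.0163%
Σ(r − r̄)² = 1.3012; population σ = √(1.3012/8) = 0.4033%
Sharpe = (r̄ − rf) / σ = (0.0163 − 0.03) / 0.4033 = -0.0137 / 0.4033 = -0.0340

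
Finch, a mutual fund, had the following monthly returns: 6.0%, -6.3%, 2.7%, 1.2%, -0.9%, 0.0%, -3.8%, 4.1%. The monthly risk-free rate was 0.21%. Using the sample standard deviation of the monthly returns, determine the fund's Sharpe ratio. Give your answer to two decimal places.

r̄ = (6 − 6.3 + 2.7 + 1.2 − 0.9 + 0 − 3.8 + 4.1) / 8 = 0.3750%
Σ(r − r̄)² = (6 − 0.3750)² + (-6.3 − 0.3750)² + (2.7 − 0.3750)² + … = 115.3550
sample σ = √(115.3550 / 7) = √16.4793 = 4.0595%
Sharpe = (r̄ − rf) / σ = (0.3750 − 0.21) / 4.0595 = 0.1650 / 4.0595 = 0.0406

0.04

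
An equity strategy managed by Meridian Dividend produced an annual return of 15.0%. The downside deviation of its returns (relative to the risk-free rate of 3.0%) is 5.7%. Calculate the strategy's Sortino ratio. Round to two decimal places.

2.11

Sortino = (Rp − Rf) / σd = (15.0% − 3.0%) / 5.7% = 12.00% / 5.7% = 2.1053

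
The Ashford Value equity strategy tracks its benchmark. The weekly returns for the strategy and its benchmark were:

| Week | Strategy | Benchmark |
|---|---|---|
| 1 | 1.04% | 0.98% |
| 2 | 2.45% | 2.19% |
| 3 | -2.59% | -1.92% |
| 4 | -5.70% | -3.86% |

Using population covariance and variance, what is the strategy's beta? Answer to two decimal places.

1.34

r̄p = -1.2000%,  r̄m = -0.6525%
Cov = Σ(rp − r̄p)(rm − r̄m) / 4 = 7.5569
Var(rm) = Σ(rm − r̄m)² / 4 = 5.6599
β = Cov / Var = 7.5569 / 5.6599 = 1.3352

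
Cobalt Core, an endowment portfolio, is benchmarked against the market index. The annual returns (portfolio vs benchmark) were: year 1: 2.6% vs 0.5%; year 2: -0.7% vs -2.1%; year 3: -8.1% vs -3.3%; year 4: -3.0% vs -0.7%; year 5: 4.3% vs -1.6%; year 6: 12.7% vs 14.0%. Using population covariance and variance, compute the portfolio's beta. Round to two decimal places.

0.94

r̄p = 1.3000%,  r̄m = 1.1333%
Cov = Σ(rp − r̄p)(rm − r̄m) / 6 = 32.2800
Var(rm) = Σ(rm − r̄m)² / 6 = 34.4822
β = Cov / Var = 32.2800 / 34.4822 = 0.9361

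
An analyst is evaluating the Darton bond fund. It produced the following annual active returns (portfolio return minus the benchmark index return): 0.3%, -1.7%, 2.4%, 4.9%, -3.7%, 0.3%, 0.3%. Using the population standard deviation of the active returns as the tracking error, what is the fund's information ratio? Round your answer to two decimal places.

0.16

Mean return r̄ = 2.80 / 7 = 0.4000%
Σ(r − r̄)² = (0.3 − 0.4000)² + (-1.7 − 0.4000)² + … = 45.5000
population σ = √(45.5000 / 7) = √6.5000 = 2.5495%
IR = r̄ / tracking error = 0.4000 / 2.5495 = 0.1569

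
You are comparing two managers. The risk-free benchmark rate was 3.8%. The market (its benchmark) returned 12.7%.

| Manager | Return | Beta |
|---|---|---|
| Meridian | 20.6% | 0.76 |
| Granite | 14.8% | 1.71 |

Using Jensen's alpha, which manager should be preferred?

Meridian

Meridian: α = 20.6% − [3.8% + 0.76 × (12.7% − 3.8%)] = 10.036
Granite: α = 14.8% − [3.8% + 1.71 × (12.7% − 3.8%)] = -4.219
Highest: Meridian (10.036).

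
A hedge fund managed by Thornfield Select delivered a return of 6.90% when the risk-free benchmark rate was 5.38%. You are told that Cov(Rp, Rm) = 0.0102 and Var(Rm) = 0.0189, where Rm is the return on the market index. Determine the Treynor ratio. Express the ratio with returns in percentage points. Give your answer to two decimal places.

β = Cov / Var = 0.0102 / 0.0189 = 0.5397
Treynor = (Rp − Rf) / β = (6.90% − 5.38%) / 0.5397 = 1.52 / 0.5397 = 2.8164

2.82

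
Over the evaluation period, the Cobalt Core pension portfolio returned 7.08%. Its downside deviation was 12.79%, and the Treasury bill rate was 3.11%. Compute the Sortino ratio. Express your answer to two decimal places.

Sortino = (Rp − Rf) / σd = (7.08% − 3.11%) / 12.79% = 3.97% / 12.79% = 0.3104

0.31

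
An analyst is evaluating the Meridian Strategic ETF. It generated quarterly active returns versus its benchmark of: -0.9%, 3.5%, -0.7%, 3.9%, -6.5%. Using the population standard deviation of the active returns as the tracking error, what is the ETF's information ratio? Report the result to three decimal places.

r̄ = (-0.9 + 3.5 − 0.7 + 3.9 − 6.5) / 5 = -0.1400%
Σ(r − r̄)² = (-0.9 − (-0.1400))² + (3.5 − (-0.1400))² + … = 70.9120
population σ = √(70.9120 / 5) = √14.1824 = 3.7660%
IR = r̄ / tracking error = -0.1400 / 3.7660 = -0.0372

-0.037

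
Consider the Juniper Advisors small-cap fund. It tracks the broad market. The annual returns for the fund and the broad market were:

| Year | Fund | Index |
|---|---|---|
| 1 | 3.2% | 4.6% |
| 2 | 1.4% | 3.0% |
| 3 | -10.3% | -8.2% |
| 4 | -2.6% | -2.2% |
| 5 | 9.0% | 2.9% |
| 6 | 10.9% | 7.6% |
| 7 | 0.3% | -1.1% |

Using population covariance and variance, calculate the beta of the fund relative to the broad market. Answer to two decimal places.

r̄p = 1.7000%,  r̄m = 0.9429%
Cov = Σ(rp − r̄p)(rm − r̄m) / 7 = 29.4986
Var(rm) = Σ(rm − r̄m)² / 7 = 23.3424
β = Cov / Var = 29.4986 / 23.3424 = 1.2637

1.26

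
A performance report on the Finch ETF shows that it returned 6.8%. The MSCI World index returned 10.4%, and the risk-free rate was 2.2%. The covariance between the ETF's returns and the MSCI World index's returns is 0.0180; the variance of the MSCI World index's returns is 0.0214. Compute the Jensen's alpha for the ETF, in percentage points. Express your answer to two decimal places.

β = Cov / Var = 0.0180 / 0.0214 = 0.8411
E[R] = Rf + β(Rm − Rf) = 2.2% + 0.8411 × (10.4% − 2.2%) = 9.0970%
α = Rp − E[R] = 6.8% − 9.0970% = -2.2970

-2.30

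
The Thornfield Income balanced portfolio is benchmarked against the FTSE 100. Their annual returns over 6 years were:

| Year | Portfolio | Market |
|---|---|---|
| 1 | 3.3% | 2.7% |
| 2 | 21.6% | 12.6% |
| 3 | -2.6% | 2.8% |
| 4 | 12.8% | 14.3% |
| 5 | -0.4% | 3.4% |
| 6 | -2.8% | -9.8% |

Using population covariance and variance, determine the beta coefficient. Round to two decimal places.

0.92

r̄p = 5.3167%,  r̄m = 4.3333%
Cov = Σ(rp − r̄p)(rm − r̄m) / 6 = 57.4461
Var(rm) = Σ(rm − r̄m)² / 6 = 62.2189
β = Cov / Var = 57.4461 / 62.2189 = 0.9233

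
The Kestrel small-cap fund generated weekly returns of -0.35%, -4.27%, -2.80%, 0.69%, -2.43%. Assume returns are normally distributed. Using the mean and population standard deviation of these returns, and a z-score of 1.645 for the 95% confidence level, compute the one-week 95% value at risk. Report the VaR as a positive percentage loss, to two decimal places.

4.76

μ = (-0.35 − 4.27 − 2.8 + 0.69 − 2.43) / 5 = -9.160 / 5 = -1.8320%
Σ(r − μ)² = (-0.35 − (-1.8320))² + (-4.27 − (-1.8320))² + … = 15.7953
σ = √[15.7953 / 5] = 1.7774%
VaR = −(μ − z·σ) = −(-1.8320 − 1.645 × 1.7774) = −(-4.7558) = 4.7558%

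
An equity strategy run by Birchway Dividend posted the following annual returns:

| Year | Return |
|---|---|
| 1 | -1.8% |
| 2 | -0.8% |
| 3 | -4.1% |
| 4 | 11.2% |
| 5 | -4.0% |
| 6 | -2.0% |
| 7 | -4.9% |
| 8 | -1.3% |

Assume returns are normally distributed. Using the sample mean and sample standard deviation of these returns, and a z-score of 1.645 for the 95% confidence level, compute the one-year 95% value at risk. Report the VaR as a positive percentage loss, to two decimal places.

r̄ = (-1.8 − 0.8 − 4.1 + 11.2 − 4 − 2 − 4.9 − 1.3) / 8 = -0.9625%
Σ(r − r̄)² = (-1.8 − (-0.9625))² + (-0.8 − (-0.9625))² + (-4.1 − (-0.9625))² + … = 184.4188
sample σ = √(184.4188 / 7) = √26.3455 = 5.1328%
VaR = −(r̄ − z·σ) = −(-0.9625 − 1.645 × 5.1328) = −(-9.4060) = 9.4060%

9.41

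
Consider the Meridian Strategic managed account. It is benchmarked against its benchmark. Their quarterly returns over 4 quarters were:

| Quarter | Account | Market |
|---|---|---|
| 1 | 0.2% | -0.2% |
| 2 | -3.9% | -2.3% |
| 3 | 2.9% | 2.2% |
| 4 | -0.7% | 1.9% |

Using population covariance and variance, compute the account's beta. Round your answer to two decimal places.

r̄p = -0.3750%,  r̄m = 0.4000%
Cov = Σ(rp − r̄p)(rm − r̄m) / 4 = 3.6450
Var(rm) = Σ(rm − r̄m)² / 4 = 3.2850
β = Cov / Var = 3.6450 / 3.2850 = 1.1096

1.11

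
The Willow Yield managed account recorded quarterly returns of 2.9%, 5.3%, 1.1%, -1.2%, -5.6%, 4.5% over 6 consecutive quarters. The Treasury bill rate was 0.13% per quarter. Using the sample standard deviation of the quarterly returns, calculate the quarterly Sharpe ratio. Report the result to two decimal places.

r̄ = (2.9 + 5.3 + 1.1 − 1.2 − 5.6 + 4.5) / 6 = 1.1667%
Σ(r − r̄)² = (2.9 − 1.1667)² + (5.3 − 1.1667)² + (1.1 − 1.1667)² + … = 82.5933
σ = √[82.5933 / 5] = 4.0643%
Sharpe = (r̄ − rf) / σ = (1.1667 − 0.13) / 4.0643 = 1.0367 / 4.0643 = 0.2551

0.26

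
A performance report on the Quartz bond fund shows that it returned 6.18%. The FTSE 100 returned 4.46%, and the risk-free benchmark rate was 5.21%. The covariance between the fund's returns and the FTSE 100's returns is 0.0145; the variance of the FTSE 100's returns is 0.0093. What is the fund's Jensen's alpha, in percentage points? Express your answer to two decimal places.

β = Cov / Var = 0.0145 / 0.0093 = 1.5591
E[R] = Rf + β(Rm − Rf) = 5.21% + 1.5591 × (4.46% − 5.21%) = 4.0407%
α = Rp − E[R] = 6.18% − 4.0407% = 2.1393

2.14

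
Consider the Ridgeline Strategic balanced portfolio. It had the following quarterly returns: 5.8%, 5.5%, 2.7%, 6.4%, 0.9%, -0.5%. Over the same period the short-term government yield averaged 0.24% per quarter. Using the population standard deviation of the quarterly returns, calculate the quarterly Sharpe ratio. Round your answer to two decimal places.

1.23

Mean return r̄ = 20.80 / 6 = 3.4667%
Population std dev = √[41.0933 / 6] = 2.6170%
Sharpe = (r̄ − rf) / σ = (3.4667 − 0.24) / 2.6170 = 3.2267 / 2.6170 = 1.2330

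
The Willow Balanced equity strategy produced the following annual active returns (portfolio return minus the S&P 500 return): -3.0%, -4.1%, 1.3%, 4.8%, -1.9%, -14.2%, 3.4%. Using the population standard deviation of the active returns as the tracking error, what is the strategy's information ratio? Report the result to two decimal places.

Mean return r̄ = -13.70 / 7 = -1.9571%
Population std dev = √[240.5371 / 7] = 5.8619%
IR = r̄ / tracking error = -1.9571 / 5.8619 = -0.3339

-0.33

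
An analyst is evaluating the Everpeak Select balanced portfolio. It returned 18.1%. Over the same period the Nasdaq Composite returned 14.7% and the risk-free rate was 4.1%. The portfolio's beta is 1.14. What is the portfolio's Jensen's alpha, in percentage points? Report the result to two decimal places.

1.92

CAPM expected return = Rf + β(Rm − Rf) = 4.1% + 1.14 × (14.7% − 4.1%) = 4.1 + 1.14 × 10.60 = 16.1840%
Jensen's α = Rp − E[R] = 18.1% − 16.1840% = 1.9160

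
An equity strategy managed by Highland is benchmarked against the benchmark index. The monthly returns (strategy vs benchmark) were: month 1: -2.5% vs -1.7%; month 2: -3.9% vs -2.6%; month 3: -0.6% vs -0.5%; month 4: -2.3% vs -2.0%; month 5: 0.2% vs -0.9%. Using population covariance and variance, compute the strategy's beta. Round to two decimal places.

1.79

r̄p = -1.8200%,  r̄m = -1.5400%
Cov = Σ(rp − r̄p)(rm − r̄m) / 5 = 1.0192
Var(rm) = Σ(rm − r̄m)² / 5 = 0.5704
β = Cov / Var = 1.0192 / 0.5704 = 1.7868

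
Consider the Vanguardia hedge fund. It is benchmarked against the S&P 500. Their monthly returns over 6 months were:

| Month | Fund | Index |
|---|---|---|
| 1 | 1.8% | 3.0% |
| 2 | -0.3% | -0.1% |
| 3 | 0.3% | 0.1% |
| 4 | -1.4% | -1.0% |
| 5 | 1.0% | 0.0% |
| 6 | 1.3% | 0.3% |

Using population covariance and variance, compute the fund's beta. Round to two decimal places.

0.67

r̄p = 0.4500%,  r̄m = 0.3833%
Cov = Σ(rp − r̄p)(rm − r̄m) / 6 = 1.0358
Var(rm) = Σ(rm − r̄m)² / 6 = 1.5381
β = Cov / Var = 1.0358 / 1.5381 = 0.6734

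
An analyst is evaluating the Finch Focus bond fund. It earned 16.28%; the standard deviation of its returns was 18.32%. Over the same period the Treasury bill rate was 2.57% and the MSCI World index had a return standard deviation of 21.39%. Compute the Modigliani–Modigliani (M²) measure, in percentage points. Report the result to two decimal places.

Sharpe = (Rp − Rf) / σp = (16.28% − 2.57%) / 18.32% = 0.7484
M² = Rf + Sharpe × σm = 2.57% + 0.7484 × 21.39% = 18.5783%

18.58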